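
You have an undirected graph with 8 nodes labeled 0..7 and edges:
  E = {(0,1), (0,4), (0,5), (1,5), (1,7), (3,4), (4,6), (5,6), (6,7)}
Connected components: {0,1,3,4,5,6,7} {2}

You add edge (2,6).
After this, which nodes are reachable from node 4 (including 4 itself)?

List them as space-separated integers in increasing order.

Answer: 0 1 2 3 4 5 6 7

Derivation:
Before: nodes reachable from 4: {0,1,3,4,5,6,7}
Adding (2,6): merges 4's component with another. Reachability grows.
After: nodes reachable from 4: {0,1,2,3,4,5,6,7}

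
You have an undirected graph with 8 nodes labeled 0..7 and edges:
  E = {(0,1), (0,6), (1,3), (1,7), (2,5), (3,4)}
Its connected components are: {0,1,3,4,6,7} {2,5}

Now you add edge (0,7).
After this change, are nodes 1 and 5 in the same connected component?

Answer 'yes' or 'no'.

Answer: no

Derivation:
Initial components: {0,1,3,4,6,7} {2,5}
Adding edge (0,7): both already in same component {0,1,3,4,6,7}. No change.
New components: {0,1,3,4,6,7} {2,5}
Are 1 and 5 in the same component? no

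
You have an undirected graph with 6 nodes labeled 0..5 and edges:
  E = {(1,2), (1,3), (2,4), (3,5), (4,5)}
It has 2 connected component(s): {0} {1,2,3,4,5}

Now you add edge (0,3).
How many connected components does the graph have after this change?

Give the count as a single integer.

Answer: 1

Derivation:
Initial component count: 2
Add (0,3): merges two components. Count decreases: 2 -> 1.
New component count: 1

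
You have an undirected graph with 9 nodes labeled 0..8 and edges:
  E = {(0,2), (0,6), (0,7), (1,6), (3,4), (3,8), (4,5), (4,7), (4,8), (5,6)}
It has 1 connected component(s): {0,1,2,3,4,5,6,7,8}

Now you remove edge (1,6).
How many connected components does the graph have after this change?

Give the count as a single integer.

Answer: 2

Derivation:
Initial component count: 1
Remove (1,6): it was a bridge. Count increases: 1 -> 2.
  After removal, components: {0,2,3,4,5,6,7,8} {1}
New component count: 2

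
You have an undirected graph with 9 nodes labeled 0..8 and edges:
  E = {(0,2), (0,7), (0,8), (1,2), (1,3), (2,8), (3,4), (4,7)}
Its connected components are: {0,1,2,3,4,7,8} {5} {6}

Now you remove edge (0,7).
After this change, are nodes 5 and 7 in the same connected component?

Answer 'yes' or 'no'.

Answer: no

Derivation:
Initial components: {0,1,2,3,4,7,8} {5} {6}
Removing edge (0,7): not a bridge — component count unchanged at 3.
New components: {0,1,2,3,4,7,8} {5} {6}
Are 5 and 7 in the same component? no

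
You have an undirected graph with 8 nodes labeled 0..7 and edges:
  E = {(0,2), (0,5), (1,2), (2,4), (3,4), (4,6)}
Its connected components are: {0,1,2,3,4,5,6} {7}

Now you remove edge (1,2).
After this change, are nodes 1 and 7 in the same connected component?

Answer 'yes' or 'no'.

Answer: no

Derivation:
Initial components: {0,1,2,3,4,5,6} {7}
Removing edge (1,2): it was a bridge — component count 2 -> 3.
New components: {0,2,3,4,5,6} {1} {7}
Are 1 and 7 in the same component? no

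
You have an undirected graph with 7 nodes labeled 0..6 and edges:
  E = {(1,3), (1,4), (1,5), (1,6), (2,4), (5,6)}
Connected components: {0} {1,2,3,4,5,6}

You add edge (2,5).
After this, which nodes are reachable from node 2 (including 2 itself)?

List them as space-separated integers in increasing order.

Answer: 1 2 3 4 5 6

Derivation:
Before: nodes reachable from 2: {1,2,3,4,5,6}
Adding (2,5): both endpoints already in same component. Reachability from 2 unchanged.
After: nodes reachable from 2: {1,2,3,4,5,6}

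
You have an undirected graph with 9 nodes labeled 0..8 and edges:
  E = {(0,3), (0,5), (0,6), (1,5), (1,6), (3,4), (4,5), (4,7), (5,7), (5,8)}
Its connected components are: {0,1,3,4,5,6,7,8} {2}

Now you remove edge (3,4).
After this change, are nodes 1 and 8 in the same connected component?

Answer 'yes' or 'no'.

Answer: yes

Derivation:
Initial components: {0,1,3,4,5,6,7,8} {2}
Removing edge (3,4): not a bridge — component count unchanged at 2.
New components: {0,1,3,4,5,6,7,8} {2}
Are 1 and 8 in the same component? yes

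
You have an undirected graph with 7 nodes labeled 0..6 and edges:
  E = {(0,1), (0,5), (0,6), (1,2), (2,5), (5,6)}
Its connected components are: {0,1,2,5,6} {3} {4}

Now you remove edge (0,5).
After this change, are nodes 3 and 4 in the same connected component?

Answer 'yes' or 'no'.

Initial components: {0,1,2,5,6} {3} {4}
Removing edge (0,5): not a bridge — component count unchanged at 3.
New components: {0,1,2,5,6} {3} {4}
Are 3 and 4 in the same component? no

Answer: no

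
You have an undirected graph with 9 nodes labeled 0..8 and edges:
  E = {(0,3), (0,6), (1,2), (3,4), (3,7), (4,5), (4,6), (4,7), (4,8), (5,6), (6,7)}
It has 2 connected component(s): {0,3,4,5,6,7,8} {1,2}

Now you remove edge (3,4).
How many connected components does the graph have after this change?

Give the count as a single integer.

Answer: 2

Derivation:
Initial component count: 2
Remove (3,4): not a bridge. Count unchanged: 2.
  After removal, components: {0,3,4,5,6,7,8} {1,2}
New component count: 2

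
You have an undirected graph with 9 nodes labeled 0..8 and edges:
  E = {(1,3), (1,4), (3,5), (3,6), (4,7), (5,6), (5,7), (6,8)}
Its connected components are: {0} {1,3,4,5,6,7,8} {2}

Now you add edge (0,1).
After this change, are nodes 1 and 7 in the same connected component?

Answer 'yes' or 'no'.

Answer: yes

Derivation:
Initial components: {0} {1,3,4,5,6,7,8} {2}
Adding edge (0,1): merges {0} and {1,3,4,5,6,7,8}.
New components: {0,1,3,4,5,6,7,8} {2}
Are 1 and 7 in the same component? yes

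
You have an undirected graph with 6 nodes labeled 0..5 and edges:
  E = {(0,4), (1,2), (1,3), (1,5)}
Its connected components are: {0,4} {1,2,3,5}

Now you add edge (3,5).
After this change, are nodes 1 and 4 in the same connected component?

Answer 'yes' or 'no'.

Initial components: {0,4} {1,2,3,5}
Adding edge (3,5): both already in same component {1,2,3,5}. No change.
New components: {0,4} {1,2,3,5}
Are 1 and 4 in the same component? no

Answer: no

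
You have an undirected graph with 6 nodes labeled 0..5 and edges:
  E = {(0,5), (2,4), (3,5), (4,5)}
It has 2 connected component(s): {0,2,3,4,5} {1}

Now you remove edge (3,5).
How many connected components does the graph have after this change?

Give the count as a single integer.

Initial component count: 2
Remove (3,5): it was a bridge. Count increases: 2 -> 3.
  After removal, components: {0,2,4,5} {1} {3}
New component count: 3

Answer: 3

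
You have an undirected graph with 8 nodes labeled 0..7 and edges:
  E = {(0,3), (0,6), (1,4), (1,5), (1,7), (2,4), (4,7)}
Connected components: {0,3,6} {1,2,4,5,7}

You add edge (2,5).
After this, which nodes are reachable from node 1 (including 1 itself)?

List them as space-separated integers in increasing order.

Answer: 1 2 4 5 7

Derivation:
Before: nodes reachable from 1: {1,2,4,5,7}
Adding (2,5): both endpoints already in same component. Reachability from 1 unchanged.
After: nodes reachable from 1: {1,2,4,5,7}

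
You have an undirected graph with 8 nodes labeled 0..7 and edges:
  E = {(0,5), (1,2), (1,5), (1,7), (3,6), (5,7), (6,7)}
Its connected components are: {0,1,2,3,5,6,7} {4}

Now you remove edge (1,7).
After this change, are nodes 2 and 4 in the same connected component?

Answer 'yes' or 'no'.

Initial components: {0,1,2,3,5,6,7} {4}
Removing edge (1,7): not a bridge — component count unchanged at 2.
New components: {0,1,2,3,5,6,7} {4}
Are 2 and 4 in the same component? no

Answer: no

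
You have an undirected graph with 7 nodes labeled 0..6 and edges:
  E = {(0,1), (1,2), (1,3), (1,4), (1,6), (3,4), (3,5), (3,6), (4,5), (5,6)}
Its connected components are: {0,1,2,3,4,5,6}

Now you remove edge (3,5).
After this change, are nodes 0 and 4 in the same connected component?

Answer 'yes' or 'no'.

Initial components: {0,1,2,3,4,5,6}
Removing edge (3,5): not a bridge — component count unchanged at 1.
New components: {0,1,2,3,4,5,6}
Are 0 and 4 in the same component? yes

Answer: yes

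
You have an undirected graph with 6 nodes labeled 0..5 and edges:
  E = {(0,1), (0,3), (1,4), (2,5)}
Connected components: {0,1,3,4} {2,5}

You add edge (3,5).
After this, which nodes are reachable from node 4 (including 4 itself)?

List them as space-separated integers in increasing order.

Answer: 0 1 2 3 4 5

Derivation:
Before: nodes reachable from 4: {0,1,3,4}
Adding (3,5): merges 4's component with another. Reachability grows.
After: nodes reachable from 4: {0,1,2,3,4,5}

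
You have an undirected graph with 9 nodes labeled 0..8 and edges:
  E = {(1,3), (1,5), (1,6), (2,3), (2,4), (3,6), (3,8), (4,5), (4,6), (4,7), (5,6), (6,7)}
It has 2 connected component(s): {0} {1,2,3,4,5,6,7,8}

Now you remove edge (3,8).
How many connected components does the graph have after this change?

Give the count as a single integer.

Answer: 3

Derivation:
Initial component count: 2
Remove (3,8): it was a bridge. Count increases: 2 -> 3.
  After removal, components: {0} {1,2,3,4,5,6,7} {8}
New component count: 3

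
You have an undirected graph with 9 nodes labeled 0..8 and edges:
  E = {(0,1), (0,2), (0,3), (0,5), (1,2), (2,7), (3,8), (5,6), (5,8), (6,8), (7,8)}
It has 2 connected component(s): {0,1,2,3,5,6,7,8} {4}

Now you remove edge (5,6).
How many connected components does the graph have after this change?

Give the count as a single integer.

Answer: 2

Derivation:
Initial component count: 2
Remove (5,6): not a bridge. Count unchanged: 2.
  After removal, components: {0,1,2,3,5,6,7,8} {4}
New component count: 2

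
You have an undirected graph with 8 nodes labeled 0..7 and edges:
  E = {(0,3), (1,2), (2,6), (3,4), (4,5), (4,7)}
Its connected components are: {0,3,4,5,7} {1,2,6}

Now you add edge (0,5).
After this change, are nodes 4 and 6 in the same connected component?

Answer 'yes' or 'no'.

Answer: no

Derivation:
Initial components: {0,3,4,5,7} {1,2,6}
Adding edge (0,5): both already in same component {0,3,4,5,7}. No change.
New components: {0,3,4,5,7} {1,2,6}
Are 4 and 6 in the same component? no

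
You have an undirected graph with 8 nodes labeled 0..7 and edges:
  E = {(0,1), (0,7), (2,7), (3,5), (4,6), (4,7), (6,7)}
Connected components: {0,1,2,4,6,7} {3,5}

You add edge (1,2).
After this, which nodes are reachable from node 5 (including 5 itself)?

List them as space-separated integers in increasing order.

Answer: 3 5

Derivation:
Before: nodes reachable from 5: {3,5}
Adding (1,2): both endpoints already in same component. Reachability from 5 unchanged.
After: nodes reachable from 5: {3,5}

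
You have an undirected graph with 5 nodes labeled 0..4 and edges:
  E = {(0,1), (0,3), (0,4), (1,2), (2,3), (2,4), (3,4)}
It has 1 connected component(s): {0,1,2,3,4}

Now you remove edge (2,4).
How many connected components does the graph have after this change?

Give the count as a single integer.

Initial component count: 1
Remove (2,4): not a bridge. Count unchanged: 1.
  After removal, components: {0,1,2,3,4}
New component count: 1

Answer: 1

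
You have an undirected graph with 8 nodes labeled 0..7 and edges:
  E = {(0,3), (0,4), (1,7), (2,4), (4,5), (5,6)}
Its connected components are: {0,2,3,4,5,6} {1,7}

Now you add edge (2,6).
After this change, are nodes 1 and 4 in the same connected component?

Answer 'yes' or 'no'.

Answer: no

Derivation:
Initial components: {0,2,3,4,5,6} {1,7}
Adding edge (2,6): both already in same component {0,2,3,4,5,6}. No change.
New components: {0,2,3,4,5,6} {1,7}
Are 1 and 4 in the same component? no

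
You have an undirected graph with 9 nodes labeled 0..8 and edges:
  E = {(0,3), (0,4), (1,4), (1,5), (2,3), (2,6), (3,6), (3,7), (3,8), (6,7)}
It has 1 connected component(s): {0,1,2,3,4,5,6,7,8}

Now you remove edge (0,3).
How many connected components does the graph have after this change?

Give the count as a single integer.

Answer: 2

Derivation:
Initial component count: 1
Remove (0,3): it was a bridge. Count increases: 1 -> 2.
  After removal, components: {0,1,4,5} {2,3,6,7,8}
New component count: 2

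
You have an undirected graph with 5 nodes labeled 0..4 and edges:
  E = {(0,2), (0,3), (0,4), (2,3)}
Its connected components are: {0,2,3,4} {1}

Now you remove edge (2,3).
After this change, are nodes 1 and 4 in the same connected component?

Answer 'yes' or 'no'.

Answer: no

Derivation:
Initial components: {0,2,3,4} {1}
Removing edge (2,3): not a bridge — component count unchanged at 2.
New components: {0,2,3,4} {1}
Are 1 and 4 in the same component? no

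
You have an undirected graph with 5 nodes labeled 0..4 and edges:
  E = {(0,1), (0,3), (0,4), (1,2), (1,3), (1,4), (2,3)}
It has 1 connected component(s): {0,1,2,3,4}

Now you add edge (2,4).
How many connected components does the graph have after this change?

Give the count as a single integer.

Answer: 1

Derivation:
Initial component count: 1
Add (2,4): endpoints already in same component. Count unchanged: 1.
New component count: 1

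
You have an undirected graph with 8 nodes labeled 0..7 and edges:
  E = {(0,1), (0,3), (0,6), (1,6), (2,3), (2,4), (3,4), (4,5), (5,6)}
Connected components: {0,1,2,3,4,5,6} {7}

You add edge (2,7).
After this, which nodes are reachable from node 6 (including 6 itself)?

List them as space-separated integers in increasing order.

Before: nodes reachable from 6: {0,1,2,3,4,5,6}
Adding (2,7): merges 6's component with another. Reachability grows.
After: nodes reachable from 6: {0,1,2,3,4,5,6,7}

Answer: 0 1 2 3 4 5 6 7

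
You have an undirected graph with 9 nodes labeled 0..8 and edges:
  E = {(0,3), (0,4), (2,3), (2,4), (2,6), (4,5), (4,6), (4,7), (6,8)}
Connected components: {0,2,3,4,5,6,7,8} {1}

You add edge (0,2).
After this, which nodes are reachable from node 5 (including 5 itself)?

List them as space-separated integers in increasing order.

Before: nodes reachable from 5: {0,2,3,4,5,6,7,8}
Adding (0,2): both endpoints already in same component. Reachability from 5 unchanged.
After: nodes reachable from 5: {0,2,3,4,5,6,7,8}

Answer: 0 2 3 4 5 6 7 8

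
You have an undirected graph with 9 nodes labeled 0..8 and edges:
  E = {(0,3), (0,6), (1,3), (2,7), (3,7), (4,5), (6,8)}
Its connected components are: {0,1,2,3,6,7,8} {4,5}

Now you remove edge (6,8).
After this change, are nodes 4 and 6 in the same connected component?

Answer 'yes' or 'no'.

Initial components: {0,1,2,3,6,7,8} {4,5}
Removing edge (6,8): it was a bridge — component count 2 -> 3.
New components: {0,1,2,3,6,7} {4,5} {8}
Are 4 and 6 in the same component? no

Answer: no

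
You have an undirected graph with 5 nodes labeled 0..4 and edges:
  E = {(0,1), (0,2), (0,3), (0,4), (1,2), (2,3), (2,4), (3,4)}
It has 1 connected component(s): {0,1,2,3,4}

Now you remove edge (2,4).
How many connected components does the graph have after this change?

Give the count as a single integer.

Initial component count: 1
Remove (2,4): not a bridge. Count unchanged: 1.
  After removal, components: {0,1,2,3,4}
New component count: 1

Answer: 1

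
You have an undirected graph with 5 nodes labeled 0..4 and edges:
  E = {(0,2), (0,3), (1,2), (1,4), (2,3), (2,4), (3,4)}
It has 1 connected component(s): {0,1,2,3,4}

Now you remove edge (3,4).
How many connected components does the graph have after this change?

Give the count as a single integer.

Answer: 1

Derivation:
Initial component count: 1
Remove (3,4): not a bridge. Count unchanged: 1.
  After removal, components: {0,1,2,3,4}
New component count: 1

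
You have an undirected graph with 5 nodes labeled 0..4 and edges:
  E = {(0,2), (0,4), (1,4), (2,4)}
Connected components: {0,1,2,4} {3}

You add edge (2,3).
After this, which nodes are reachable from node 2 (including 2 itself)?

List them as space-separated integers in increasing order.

Before: nodes reachable from 2: {0,1,2,4}
Adding (2,3): merges 2's component with another. Reachability grows.
After: nodes reachable from 2: {0,1,2,3,4}

Answer: 0 1 2 3 4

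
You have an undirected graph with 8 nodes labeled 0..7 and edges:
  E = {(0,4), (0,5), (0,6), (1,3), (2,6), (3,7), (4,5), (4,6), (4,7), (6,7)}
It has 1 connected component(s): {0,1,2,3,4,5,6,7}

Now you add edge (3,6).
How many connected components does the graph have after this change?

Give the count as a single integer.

Initial component count: 1
Add (3,6): endpoints already in same component. Count unchanged: 1.
New component count: 1

Answer: 1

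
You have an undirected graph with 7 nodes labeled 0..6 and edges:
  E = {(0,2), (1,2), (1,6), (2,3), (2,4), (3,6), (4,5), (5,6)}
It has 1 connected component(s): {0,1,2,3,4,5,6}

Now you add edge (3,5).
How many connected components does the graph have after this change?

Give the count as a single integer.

Answer: 1

Derivation:
Initial component count: 1
Add (3,5): endpoints already in same component. Count unchanged: 1.
New component count: 1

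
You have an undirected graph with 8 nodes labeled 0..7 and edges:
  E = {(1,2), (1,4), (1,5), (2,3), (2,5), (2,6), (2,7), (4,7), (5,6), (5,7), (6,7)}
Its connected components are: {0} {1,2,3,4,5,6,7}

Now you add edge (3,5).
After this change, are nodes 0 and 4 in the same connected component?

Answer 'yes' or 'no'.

Initial components: {0} {1,2,3,4,5,6,7}
Adding edge (3,5): both already in same component {1,2,3,4,5,6,7}. No change.
New components: {0} {1,2,3,4,5,6,7}
Are 0 and 4 in the same component? no

Answer: no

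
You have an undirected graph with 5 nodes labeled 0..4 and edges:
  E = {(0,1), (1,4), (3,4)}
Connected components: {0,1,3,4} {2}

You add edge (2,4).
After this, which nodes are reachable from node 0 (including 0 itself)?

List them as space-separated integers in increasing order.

Before: nodes reachable from 0: {0,1,3,4}
Adding (2,4): merges 0's component with another. Reachability grows.
After: nodes reachable from 0: {0,1,2,3,4}

Answer: 0 1 2 3 4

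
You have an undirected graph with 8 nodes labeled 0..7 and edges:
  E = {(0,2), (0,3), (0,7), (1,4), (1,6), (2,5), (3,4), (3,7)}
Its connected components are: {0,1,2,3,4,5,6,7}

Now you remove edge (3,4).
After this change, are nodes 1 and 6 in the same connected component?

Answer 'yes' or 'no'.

Initial components: {0,1,2,3,4,5,6,7}
Removing edge (3,4): it was a bridge — component count 1 -> 2.
New components: {0,2,3,5,7} {1,4,6}
Are 1 and 6 in the same component? yes

Answer: yes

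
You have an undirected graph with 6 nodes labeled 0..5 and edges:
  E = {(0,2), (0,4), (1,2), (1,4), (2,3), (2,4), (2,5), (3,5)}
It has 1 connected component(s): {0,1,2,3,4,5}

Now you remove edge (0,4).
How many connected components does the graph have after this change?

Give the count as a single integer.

Answer: 1

Derivation:
Initial component count: 1
Remove (0,4): not a bridge. Count unchanged: 1.
  After removal, components: {0,1,2,3,4,5}
New component count: 1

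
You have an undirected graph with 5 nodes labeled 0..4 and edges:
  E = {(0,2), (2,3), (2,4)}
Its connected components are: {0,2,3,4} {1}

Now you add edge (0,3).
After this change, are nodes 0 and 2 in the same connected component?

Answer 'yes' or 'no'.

Answer: yes

Derivation:
Initial components: {0,2,3,4} {1}
Adding edge (0,3): both already in same component {0,2,3,4}. No change.
New components: {0,2,3,4} {1}
Are 0 and 2 in the same component? yes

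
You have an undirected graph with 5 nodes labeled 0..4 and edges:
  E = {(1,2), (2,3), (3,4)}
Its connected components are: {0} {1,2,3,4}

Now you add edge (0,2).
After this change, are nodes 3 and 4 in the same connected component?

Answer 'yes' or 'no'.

Initial components: {0} {1,2,3,4}
Adding edge (0,2): merges {0} and {1,2,3,4}.
New components: {0,1,2,3,4}
Are 3 and 4 in the same component? yes

Answer: yes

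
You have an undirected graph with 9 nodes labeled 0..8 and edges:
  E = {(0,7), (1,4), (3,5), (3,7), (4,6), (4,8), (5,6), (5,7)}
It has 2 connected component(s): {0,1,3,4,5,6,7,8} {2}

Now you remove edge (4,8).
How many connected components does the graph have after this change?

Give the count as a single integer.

Answer: 3

Derivation:
Initial component count: 2
Remove (4,8): it was a bridge. Count increases: 2 -> 3.
  After removal, components: {0,1,3,4,5,6,7} {2} {8}
New component count: 3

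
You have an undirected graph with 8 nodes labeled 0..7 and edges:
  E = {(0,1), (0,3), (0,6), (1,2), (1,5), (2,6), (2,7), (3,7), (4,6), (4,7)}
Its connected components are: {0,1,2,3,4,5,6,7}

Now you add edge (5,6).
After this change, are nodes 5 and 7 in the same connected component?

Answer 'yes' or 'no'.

Initial components: {0,1,2,3,4,5,6,7}
Adding edge (5,6): both already in same component {0,1,2,3,4,5,6,7}. No change.
New components: {0,1,2,3,4,5,6,7}
Are 5 and 7 in the same component? yes

Answer: yes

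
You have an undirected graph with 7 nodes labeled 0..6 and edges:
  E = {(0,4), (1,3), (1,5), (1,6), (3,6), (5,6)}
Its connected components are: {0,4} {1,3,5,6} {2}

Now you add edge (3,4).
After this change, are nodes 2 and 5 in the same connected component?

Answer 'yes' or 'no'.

Answer: no

Derivation:
Initial components: {0,4} {1,3,5,6} {2}
Adding edge (3,4): merges {1,3,5,6} and {0,4}.
New components: {0,1,3,4,5,6} {2}
Are 2 and 5 in the same component? no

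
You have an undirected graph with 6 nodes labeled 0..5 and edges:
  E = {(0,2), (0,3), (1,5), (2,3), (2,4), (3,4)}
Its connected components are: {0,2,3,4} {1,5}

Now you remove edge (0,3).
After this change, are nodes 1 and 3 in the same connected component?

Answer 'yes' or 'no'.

Answer: no

Derivation:
Initial components: {0,2,3,4} {1,5}
Removing edge (0,3): not a bridge — component count unchanged at 2.
New components: {0,2,3,4} {1,5}
Are 1 and 3 in the same component? no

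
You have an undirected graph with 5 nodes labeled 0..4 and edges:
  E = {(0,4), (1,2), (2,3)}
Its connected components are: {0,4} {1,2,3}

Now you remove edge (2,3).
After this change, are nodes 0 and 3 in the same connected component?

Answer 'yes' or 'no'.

Initial components: {0,4} {1,2,3}
Removing edge (2,3): it was a bridge — component count 2 -> 3.
New components: {0,4} {1,2} {3}
Are 0 and 3 in the same component? no

Answer: no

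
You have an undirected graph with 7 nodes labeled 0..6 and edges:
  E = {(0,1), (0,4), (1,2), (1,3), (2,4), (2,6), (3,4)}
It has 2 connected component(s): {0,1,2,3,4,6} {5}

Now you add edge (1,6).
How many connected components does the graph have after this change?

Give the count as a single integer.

Initial component count: 2
Add (1,6): endpoints already in same component. Count unchanged: 2.
New component count: 2

Answer: 2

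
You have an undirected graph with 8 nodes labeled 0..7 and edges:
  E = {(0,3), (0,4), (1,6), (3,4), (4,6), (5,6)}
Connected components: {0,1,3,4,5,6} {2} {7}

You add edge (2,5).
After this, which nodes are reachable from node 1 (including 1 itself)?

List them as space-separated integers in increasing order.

Before: nodes reachable from 1: {0,1,3,4,5,6}
Adding (2,5): merges 1's component with another. Reachability grows.
After: nodes reachable from 1: {0,1,2,3,4,5,6}

Answer: 0 1 2 3 4 5 6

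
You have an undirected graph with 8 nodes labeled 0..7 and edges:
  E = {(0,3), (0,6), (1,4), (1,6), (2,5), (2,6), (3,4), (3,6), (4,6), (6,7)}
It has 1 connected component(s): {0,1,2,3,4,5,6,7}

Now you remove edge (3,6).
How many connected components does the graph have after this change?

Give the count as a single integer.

Answer: 1

Derivation:
Initial component count: 1
Remove (3,6): not a bridge. Count unchanged: 1.
  After removal, components: {0,1,2,3,4,5,6,7}
New component count: 1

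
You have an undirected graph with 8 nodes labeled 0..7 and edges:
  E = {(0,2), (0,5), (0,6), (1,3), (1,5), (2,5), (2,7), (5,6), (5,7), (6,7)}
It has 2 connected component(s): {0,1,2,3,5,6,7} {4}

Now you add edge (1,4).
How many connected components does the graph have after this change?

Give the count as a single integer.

Initial component count: 2
Add (1,4): merges two components. Count decreases: 2 -> 1.
New component count: 1

Answer: 1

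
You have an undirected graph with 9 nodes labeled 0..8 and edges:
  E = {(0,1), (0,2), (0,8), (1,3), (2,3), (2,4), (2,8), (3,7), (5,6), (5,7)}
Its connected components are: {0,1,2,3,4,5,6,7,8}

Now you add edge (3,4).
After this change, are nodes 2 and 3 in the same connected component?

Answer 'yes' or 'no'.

Answer: yes

Derivation:
Initial components: {0,1,2,3,4,5,6,7,8}
Adding edge (3,4): both already in same component {0,1,2,3,4,5,6,7,8}. No change.
New components: {0,1,2,3,4,5,6,7,8}
Are 2 and 3 in the same component? yes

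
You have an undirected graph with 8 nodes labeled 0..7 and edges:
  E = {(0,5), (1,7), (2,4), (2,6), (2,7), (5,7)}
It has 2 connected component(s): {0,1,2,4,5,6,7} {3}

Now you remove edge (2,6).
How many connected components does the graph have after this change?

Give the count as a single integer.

Answer: 3

Derivation:
Initial component count: 2
Remove (2,6): it was a bridge. Count increases: 2 -> 3.
  After removal, components: {0,1,2,4,5,7} {3} {6}
New component count: 3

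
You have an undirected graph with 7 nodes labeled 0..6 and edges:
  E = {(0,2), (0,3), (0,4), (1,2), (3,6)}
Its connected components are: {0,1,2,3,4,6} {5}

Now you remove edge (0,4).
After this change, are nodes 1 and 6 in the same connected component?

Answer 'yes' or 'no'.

Initial components: {0,1,2,3,4,6} {5}
Removing edge (0,4): it was a bridge — component count 2 -> 3.
New components: {0,1,2,3,6} {4} {5}
Are 1 and 6 in the same component? yes

Answer: yes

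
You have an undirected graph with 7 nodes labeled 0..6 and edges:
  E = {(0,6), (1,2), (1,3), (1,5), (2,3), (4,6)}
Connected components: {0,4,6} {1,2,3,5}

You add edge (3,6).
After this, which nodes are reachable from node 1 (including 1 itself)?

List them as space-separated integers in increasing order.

Answer: 0 1 2 3 4 5 6

Derivation:
Before: nodes reachable from 1: {1,2,3,5}
Adding (3,6): merges 1's component with another. Reachability grows.
After: nodes reachable from 1: {0,1,2,3,4,5,6}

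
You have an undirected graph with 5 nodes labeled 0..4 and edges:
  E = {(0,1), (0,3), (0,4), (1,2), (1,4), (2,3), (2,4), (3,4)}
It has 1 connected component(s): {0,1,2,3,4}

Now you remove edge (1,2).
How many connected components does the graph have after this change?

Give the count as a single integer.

Answer: 1

Derivation:
Initial component count: 1
Remove (1,2): not a bridge. Count unchanged: 1.
  After removal, components: {0,1,2,3,4}
New component count: 1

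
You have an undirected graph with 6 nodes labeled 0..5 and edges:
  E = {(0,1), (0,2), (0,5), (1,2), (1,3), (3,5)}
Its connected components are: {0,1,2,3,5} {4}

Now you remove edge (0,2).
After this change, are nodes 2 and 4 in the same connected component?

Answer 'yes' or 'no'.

Initial components: {0,1,2,3,5} {4}
Removing edge (0,2): not a bridge — component count unchanged at 2.
New components: {0,1,2,3,5} {4}
Are 2 and 4 in the same component? no

Answer: no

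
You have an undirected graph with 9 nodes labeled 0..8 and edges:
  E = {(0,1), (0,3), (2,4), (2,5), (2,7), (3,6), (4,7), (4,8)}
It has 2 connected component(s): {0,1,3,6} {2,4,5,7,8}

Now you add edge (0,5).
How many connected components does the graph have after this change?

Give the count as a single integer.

Initial component count: 2
Add (0,5): merges two components. Count decreases: 2 -> 1.
New component count: 1

Answer: 1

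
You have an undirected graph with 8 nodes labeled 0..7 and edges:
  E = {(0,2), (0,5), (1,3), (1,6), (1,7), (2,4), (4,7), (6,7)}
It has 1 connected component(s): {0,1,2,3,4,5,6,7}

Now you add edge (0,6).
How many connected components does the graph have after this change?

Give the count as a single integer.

Answer: 1

Derivation:
Initial component count: 1
Add (0,6): endpoints already in same component. Count unchanged: 1.
New component count: 1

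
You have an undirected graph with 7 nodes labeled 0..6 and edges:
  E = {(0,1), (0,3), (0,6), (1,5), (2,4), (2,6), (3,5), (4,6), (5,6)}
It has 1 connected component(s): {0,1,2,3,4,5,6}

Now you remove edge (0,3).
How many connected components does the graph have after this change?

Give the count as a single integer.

Initial component count: 1
Remove (0,3): not a bridge. Count unchanged: 1.
  After removal, components: {0,1,2,3,4,5,6}
New component count: 1

Answer: 1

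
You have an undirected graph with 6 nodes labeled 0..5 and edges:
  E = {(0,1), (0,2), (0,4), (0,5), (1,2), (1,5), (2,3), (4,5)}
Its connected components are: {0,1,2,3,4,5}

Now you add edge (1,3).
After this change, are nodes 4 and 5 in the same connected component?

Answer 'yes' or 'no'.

Answer: yes

Derivation:
Initial components: {0,1,2,3,4,5}
Adding edge (1,3): both already in same component {0,1,2,3,4,5}. No change.
New components: {0,1,2,3,4,5}
Are 4 and 5 in the same component? yes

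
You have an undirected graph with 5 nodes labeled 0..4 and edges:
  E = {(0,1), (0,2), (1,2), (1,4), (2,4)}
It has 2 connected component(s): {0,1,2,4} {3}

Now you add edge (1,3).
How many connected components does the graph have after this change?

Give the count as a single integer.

Initial component count: 2
Add (1,3): merges two components. Count decreases: 2 -> 1.
New component count: 1

Answer: 1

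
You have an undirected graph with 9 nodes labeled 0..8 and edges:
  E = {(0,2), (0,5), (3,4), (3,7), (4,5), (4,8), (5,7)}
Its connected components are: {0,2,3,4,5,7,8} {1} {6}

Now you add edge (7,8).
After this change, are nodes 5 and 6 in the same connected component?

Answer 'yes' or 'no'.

Answer: no

Derivation:
Initial components: {0,2,3,4,5,7,8} {1} {6}
Adding edge (7,8): both already in same component {0,2,3,4,5,7,8}. No change.
New components: {0,2,3,4,5,7,8} {1} {6}
Are 5 and 6 in the same component? no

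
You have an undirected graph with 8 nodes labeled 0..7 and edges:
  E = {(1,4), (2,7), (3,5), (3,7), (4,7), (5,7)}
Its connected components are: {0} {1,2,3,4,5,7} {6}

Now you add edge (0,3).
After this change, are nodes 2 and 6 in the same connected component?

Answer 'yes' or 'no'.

Initial components: {0} {1,2,3,4,5,7} {6}
Adding edge (0,3): merges {0} and {1,2,3,4,5,7}.
New components: {0,1,2,3,4,5,7} {6}
Are 2 and 6 in the same component? no

Answer: no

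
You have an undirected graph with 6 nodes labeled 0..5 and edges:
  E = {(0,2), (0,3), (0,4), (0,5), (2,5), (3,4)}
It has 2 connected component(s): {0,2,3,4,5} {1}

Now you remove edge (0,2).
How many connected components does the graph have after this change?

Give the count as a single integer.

Initial component count: 2
Remove (0,2): not a bridge. Count unchanged: 2.
  After removal, components: {0,2,3,4,5} {1}
New component count: 2

Answer: 2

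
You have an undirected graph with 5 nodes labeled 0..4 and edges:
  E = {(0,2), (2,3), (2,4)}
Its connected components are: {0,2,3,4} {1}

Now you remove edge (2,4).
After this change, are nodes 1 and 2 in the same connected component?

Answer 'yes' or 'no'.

Initial components: {0,2,3,4} {1}
Removing edge (2,4): it was a bridge — component count 2 -> 3.
New components: {0,2,3} {1} {4}
Are 1 and 2 in the same component? no

Answer: no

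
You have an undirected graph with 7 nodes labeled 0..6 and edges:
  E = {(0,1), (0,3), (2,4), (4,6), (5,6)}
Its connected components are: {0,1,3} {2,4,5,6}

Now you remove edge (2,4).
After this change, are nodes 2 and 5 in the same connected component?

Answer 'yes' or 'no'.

Answer: no

Derivation:
Initial components: {0,1,3} {2,4,5,6}
Removing edge (2,4): it was a bridge — component count 2 -> 3.
New components: {0,1,3} {2} {4,5,6}
Are 2 and 5 in the same component? no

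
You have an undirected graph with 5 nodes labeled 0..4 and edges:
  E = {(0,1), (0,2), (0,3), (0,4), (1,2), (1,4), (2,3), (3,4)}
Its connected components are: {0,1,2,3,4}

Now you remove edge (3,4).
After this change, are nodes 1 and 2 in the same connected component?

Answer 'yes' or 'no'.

Answer: yes

Derivation:
Initial components: {0,1,2,3,4}
Removing edge (3,4): not a bridge — component count unchanged at 1.
New components: {0,1,2,3,4}
Are 1 and 2 in the same component? yes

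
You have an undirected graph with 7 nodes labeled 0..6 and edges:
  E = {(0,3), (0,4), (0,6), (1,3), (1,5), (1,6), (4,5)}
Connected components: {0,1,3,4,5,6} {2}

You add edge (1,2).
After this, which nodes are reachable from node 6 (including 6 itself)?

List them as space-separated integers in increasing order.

Answer: 0 1 2 3 4 5 6

Derivation:
Before: nodes reachable from 6: {0,1,3,4,5,6}
Adding (1,2): merges 6's component with another. Reachability grows.
After: nodes reachable from 6: {0,1,2,3,4,5,6}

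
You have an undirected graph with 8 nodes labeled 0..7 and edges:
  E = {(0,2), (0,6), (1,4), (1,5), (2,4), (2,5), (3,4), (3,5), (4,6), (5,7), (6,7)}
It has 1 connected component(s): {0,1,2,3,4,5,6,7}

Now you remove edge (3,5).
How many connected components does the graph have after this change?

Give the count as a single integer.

Initial component count: 1
Remove (3,5): not a bridge. Count unchanged: 1.
  After removal, components: {0,1,2,3,4,5,6,7}
New component count: 1

Answer: 1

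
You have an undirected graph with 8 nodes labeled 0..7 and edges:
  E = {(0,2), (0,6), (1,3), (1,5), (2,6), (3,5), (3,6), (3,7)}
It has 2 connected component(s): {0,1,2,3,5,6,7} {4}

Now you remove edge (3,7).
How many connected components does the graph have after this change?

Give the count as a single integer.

Answer: 3

Derivation:
Initial component count: 2
Remove (3,7): it was a bridge. Count increases: 2 -> 3.
  After removal, components: {0,1,2,3,5,6} {4} {7}
New component count: 3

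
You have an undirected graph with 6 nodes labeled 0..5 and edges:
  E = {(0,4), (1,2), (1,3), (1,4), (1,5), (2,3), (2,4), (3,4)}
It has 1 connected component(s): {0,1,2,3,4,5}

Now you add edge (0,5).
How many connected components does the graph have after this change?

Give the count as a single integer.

Answer: 1

Derivation:
Initial component count: 1
Add (0,5): endpoints already in same component. Count unchanged: 1.
New component count: 1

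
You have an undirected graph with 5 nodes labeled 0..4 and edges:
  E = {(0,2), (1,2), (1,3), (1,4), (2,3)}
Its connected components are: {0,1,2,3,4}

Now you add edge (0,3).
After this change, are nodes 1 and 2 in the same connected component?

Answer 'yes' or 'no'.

Initial components: {0,1,2,3,4}
Adding edge (0,3): both already in same component {0,1,2,3,4}. No change.
New components: {0,1,2,3,4}
Are 1 and 2 in the same component? yes

Answer: yes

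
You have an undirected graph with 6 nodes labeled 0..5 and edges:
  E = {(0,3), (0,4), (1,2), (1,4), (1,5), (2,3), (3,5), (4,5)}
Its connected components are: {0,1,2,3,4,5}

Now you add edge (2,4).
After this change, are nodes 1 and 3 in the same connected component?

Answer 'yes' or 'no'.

Initial components: {0,1,2,3,4,5}
Adding edge (2,4): both already in same component {0,1,2,3,4,5}. No change.
New components: {0,1,2,3,4,5}
Are 1 and 3 in the same component? yes

Answer: yes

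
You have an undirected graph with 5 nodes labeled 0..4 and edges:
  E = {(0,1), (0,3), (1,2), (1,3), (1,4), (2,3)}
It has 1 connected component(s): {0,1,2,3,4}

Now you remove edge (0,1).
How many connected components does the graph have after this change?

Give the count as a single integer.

Answer: 1

Derivation:
Initial component count: 1
Remove (0,1): not a bridge. Count unchanged: 1.
  After removal, components: {0,1,2,3,4}
New component count: 1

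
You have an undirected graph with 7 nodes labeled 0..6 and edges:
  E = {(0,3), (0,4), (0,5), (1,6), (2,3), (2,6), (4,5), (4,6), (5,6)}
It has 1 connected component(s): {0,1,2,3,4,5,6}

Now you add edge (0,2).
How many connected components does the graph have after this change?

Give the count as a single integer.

Initial component count: 1
Add (0,2): endpoints already in same component. Count unchanged: 1.
New component count: 1

Answer: 1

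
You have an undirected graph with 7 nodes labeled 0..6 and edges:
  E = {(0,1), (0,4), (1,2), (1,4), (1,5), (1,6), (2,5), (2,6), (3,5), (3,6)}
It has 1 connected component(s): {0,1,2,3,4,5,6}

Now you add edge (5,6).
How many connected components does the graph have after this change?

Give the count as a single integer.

Answer: 1

Derivation:
Initial component count: 1
Add (5,6): endpoints already in same component. Count unchanged: 1.
New component count: 1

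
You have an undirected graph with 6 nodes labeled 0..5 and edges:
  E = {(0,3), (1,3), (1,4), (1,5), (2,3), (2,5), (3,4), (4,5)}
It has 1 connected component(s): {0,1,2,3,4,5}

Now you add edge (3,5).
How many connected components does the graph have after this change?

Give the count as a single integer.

Initial component count: 1
Add (3,5): endpoints already in same component. Count unchanged: 1.
New component count: 1

Answer: 1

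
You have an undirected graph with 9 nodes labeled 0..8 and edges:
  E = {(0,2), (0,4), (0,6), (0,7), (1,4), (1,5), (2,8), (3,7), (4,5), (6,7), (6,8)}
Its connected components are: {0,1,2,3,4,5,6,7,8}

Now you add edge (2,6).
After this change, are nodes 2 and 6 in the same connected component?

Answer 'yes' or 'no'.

Initial components: {0,1,2,3,4,5,6,7,8}
Adding edge (2,6): both already in same component {0,1,2,3,4,5,6,7,8}. No change.
New components: {0,1,2,3,4,5,6,7,8}
Are 2 and 6 in the same component? yes

Answer: yes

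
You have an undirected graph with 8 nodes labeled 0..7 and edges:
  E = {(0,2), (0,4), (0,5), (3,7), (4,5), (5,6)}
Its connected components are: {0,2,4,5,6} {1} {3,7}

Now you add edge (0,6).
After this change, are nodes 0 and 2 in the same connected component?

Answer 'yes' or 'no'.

Answer: yes

Derivation:
Initial components: {0,2,4,5,6} {1} {3,7}
Adding edge (0,6): both already in same component {0,2,4,5,6}. No change.
New components: {0,2,4,5,6} {1} {3,7}
Are 0 and 2 in the same component? yes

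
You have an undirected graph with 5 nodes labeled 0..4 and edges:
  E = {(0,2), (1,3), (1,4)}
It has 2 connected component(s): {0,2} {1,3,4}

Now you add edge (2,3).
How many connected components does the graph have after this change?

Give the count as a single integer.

Answer: 1

Derivation:
Initial component count: 2
Add (2,3): merges two components. Count decreases: 2 -> 1.
New component count: 1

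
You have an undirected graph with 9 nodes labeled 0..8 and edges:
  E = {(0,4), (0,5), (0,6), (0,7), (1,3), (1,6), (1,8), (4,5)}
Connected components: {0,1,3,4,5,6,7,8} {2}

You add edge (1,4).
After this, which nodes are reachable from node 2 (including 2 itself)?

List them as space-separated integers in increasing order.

Answer: 2

Derivation:
Before: nodes reachable from 2: {2}
Adding (1,4): both endpoints already in same component. Reachability from 2 unchanged.
After: nodes reachable from 2: {2}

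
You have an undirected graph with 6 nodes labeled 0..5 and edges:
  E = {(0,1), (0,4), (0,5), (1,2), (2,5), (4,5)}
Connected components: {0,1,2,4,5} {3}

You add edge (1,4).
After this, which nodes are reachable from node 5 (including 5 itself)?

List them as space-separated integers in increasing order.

Before: nodes reachable from 5: {0,1,2,4,5}
Adding (1,4): both endpoints already in same component. Reachability from 5 unchanged.
After: nodes reachable from 5: {0,1,2,4,5}

Answer: 0 1 2 4 5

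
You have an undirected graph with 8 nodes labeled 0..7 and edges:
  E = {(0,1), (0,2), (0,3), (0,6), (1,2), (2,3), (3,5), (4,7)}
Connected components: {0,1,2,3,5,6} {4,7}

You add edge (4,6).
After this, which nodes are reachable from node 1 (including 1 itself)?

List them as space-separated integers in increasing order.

Answer: 0 1 2 3 4 5 6 7

Derivation:
Before: nodes reachable from 1: {0,1,2,3,5,6}
Adding (4,6): merges 1's component with another. Reachability grows.
After: nodes reachable from 1: {0,1,2,3,4,5,6,7}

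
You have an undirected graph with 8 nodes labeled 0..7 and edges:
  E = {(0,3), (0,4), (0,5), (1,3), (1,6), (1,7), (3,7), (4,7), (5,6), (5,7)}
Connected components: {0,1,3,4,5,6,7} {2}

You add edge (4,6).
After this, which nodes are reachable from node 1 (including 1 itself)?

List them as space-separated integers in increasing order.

Answer: 0 1 3 4 5 6 7

Derivation:
Before: nodes reachable from 1: {0,1,3,4,5,6,7}
Adding (4,6): both endpoints already in same component. Reachability from 1 unchanged.
After: nodes reachable from 1: {0,1,3,4,5,6,7}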